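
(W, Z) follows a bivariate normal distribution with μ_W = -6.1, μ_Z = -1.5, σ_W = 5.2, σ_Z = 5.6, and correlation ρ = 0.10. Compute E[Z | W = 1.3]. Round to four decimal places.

E[Z | W=x] = μ_Z + ρ(σ_Z/σ_W)(x − μ_W) for jointly normal variables.
E[Z | W=1.3] = -1.5 + (0.10)·(5.6/5.2)·(1.3 − (-6.1)) = -1.5 + (0.10769)·(7.4) = -0.7031.

-0.7031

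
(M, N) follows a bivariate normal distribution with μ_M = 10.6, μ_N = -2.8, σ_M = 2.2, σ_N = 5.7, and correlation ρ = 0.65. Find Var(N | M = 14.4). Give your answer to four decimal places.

18.7630

For a bivariate normal, Var(N | M=x) = σ_N²(1 − ρ²).
Var(N | M=14.4) = (5.7)²·(1 − (0.65)²) = 32.49·0.5775 = 18.7630.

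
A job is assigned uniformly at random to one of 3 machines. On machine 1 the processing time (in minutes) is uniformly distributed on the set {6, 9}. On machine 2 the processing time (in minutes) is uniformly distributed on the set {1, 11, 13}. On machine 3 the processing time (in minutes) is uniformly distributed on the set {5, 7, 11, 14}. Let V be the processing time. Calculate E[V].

E[V | machine 1] = (6+9)/2 = 15/2.
E[V | machine 2] = (1+11+13)/3 = 25/3.
E[V | machine 3] = (5+7+11+14)/4 = 37/4.
E[V] = (1/3)·(15/2) + (1/3)·(25/3) + (1/3)·(37/4) = 301/36.

301/36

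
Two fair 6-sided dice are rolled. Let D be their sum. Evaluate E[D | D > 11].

12

P(D > 11) = 1/36.
Σ over the event: 12·1/36 = 1/3.
E[D | D > 11] = (1/3) / (1/36) = 12.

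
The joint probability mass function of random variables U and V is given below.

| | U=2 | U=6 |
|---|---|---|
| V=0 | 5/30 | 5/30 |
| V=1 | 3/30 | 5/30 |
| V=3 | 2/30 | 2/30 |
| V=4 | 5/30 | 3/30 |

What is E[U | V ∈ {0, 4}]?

P(V ∈ {0, 4}) = 3/5.
Σ U·P over the event = 2·(5/30) + 2·(5/30) + 6·(5/30) + 6·(3/30) = 34/15.
E[U | V ∈ {0, 4}] = (34/15) / (3/5) = 34/9.

34/9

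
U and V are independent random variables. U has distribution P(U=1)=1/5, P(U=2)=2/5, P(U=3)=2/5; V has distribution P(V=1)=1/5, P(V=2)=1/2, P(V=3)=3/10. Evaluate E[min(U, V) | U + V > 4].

P(U + V > 4) = 11/25.
Summing min(U,V)·P(x,y) over outcomes with U + V > 4 gives 1.
E[min(U, V) | U + V > 4] = (1) / (11/25) = 25/11.

25/11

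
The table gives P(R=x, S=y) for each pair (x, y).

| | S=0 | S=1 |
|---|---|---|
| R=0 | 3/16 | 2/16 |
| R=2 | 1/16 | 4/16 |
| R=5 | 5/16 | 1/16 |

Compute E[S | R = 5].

P(R = 5) = 3/8.
Σ S·P over the event = 0·(5/16) + 1·(1/16) = 1/16.
E[S | R = 5] = (1/16) / (3/8) = 1/6.

1/6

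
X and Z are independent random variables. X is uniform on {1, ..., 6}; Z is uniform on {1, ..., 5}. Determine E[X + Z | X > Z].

P(X > Z) = 1/2.
Summing (X+Z)·P(x,y) over outcomes with X > Z gives 7/2.
E[X + Z | X > Z] = (7/2) / (1/2) = 7.

7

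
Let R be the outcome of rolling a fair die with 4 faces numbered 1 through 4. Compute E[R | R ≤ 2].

3/2

Given R ≤ 2, R is equally likely to be any of {1, 2}.
E[R | R ≤ 2] = (1 + 2) / 2 = 3/2.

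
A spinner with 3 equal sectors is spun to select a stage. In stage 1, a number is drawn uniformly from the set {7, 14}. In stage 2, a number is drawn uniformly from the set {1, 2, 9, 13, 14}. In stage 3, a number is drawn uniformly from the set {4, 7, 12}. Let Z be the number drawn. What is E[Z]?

E[Z | stage 1] = (7+14)/2 = 21/2.
E[Z | stage 2] = (1+2+9+13+14)/5 = 39/5.
E[Z | stage 3] = (4+7+12)/3 = 23/3.
E[Z] = (1/3)·(21/2) + (1/3)·(39/5) + (1/3)·(23/3) = 779/90.

779/90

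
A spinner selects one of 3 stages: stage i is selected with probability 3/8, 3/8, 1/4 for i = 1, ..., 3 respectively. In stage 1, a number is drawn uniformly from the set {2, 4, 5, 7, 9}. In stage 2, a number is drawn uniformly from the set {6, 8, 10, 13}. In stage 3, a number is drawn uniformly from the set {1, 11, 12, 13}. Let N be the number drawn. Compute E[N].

E[N | stage 1] = (2+4+5+7+9)/5 = 27/5.
E[N | stage 2] = (6+8+10+13)/4 = 37/4.
E[N | stage 3] = (1+11+12+13)/4 = 37/4.
By the law of total expectation,
E[N] = (3/8)·(27/5) + (3/8)·(37/4) + (1/4)·(37/4) = 1249/160.

1249/160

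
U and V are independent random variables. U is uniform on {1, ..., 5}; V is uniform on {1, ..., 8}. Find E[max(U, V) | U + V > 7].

P(U + V > 7) = 1/2.
Summing max(U,V)·P(x,y) over outcomes with U + V > 7 gives 16/5.
E[max(U, V) | U + V > 7] = (16/5) / (1/2) = 32/5.

32/5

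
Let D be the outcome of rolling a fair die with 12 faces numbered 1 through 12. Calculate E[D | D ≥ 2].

Given D ≥ 2, D is equally likely to be any of {2, 3, 4, 5, 6, 7, 8, 9, 10, 11, 12}.
E[D | D ≥ 2] = (2 + 3 + 4 + 5 + 6 + 7 + 8 + 9 + 10 + 11 + 12) / 11 = 7.

7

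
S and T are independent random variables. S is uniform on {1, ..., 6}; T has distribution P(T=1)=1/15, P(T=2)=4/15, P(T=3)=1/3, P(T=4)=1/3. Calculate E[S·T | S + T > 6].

679/44

P(S + T > 6) = 22/45.
Summing ST·P(x,y) over outcomes with S + T > 6 gives 679/90.
E[S·T | S + T > 6] = (679/90) / (22/45) = 679/44.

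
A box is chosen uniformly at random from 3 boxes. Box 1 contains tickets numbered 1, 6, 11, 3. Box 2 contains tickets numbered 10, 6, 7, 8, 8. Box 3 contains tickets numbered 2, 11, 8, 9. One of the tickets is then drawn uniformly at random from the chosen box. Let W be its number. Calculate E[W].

E[W | box 1] = (1+6+11+3)/4 = 21/4.
E[W | box 2] = (10+6+7+8+8)/5 = 39/5.
E[W | box 3] = (2+11+8+9)/4 = 15/2.
By the law of total expectation,
E[W] = (1/3)·(21/4) + (1/3)·(39/5) + (1/3)·(15/2) = 137/20.

137/20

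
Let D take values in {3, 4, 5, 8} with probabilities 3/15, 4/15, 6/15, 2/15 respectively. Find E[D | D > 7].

P(D > 7) = 2/15.
Σ over the event: 8·2/15 = 16/15.
E[D | D > 7] = (16/15) / (2/15) = 8.

8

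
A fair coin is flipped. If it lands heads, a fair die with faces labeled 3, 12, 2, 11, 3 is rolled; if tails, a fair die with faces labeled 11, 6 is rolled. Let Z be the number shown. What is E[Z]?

E[Z | heads] = (3+12+2+11+3)/5 = 31/5.
E[Z | tails] = (11+6)/2 = 17/2.
E[Z] = (1/2)·(31/5) + (1/2)·(17/2) = 147/20.

147/20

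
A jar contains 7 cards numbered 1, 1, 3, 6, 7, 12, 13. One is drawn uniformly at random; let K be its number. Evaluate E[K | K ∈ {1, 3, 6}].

11/4

P(K ∈ {1, 3, 6}) = 4/7.
Σ over the event: 1·2/7 + 3·1/7 + 6·1/7 = 11/7.
E[K | K ∈ {1, 3, 6}] = (11/7) / (4/7) = 11/4.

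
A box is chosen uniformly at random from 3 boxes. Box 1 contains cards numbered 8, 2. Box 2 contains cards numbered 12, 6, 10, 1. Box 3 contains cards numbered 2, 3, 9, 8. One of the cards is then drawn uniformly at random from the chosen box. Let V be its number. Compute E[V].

71/12

E[V | box 1] = (8+2)/2 = 5.
E[V | box 2] = (12+6+10+1)/4 = 29/4.
E[V | box 3] = (2+3+9+8)/4 = 11/2.
By the law of total expectation,
E[V] = (1/3)·(5) + (1/3)·(29/4) + (1/3)·(11/2) = 71/12.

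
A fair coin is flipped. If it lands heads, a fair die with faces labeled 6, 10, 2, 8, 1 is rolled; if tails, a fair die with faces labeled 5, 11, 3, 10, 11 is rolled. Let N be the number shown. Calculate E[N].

E[N | heads] = (6+10+2+8+1)/5 = 27/5.
E[N | tails] = (5+11+3+10+11)/5 = 8.
E[N] = (1/2)·(27/5) + (1/2)·(8) = 67/10.

67/10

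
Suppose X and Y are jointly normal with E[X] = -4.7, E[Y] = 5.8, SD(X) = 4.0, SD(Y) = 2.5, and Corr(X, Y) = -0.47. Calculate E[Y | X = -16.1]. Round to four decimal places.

The regression of Y on X has slope ρ·σ_Y/σ_X and passes through (μ_X, μ_Y).
E[Y | X=-16.1] = 5.8 + (-0.47)·(2.5/4.0)·(-16.1 − (-4.7)) = 5.8 + (-0.29375)·(-11.4) = 9.1488.

9.1488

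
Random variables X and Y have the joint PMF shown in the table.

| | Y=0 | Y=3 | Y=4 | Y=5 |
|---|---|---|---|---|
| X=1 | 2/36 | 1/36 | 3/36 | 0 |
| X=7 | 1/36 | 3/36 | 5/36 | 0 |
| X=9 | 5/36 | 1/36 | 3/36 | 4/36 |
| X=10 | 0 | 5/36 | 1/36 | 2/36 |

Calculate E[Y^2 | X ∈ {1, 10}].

P(X ∈ {1, 10}) = 7/18.
Σ Y^2·P over the event = 0·(2/36) + 9·(1/36) + 16·(3/36) + 9·(5/36) + 16·(1/36) + 25·(2/36) = 14/3.
E[Y^2 | X ∈ {1, 10}] = (14/3) / (7/18) = 12.

12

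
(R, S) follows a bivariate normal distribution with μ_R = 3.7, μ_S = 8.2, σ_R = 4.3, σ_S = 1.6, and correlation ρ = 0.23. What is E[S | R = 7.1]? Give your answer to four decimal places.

8.4910

E[S | R=x] = μ_S + ρ(σ_S/σ_R)(x − μ_R) for jointly normal variables.
E[S | R=7.1] = 8.2 + (0.23)·(1.6/4.3)·(7.1 − (3.7)) = 8.2 + (0.085581)·(3.4) = 8.4910.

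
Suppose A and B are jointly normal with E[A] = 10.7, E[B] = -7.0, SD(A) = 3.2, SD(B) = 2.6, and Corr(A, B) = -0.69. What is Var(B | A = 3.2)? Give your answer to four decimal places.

The conditional variance in a bivariate normal is σ_B²(1 − ρ²), independent of x.
Var(B | A=3.2) = (2.6)²·(1 − (-0.69)²) = 6.76·0.5239 = 3.5416.

3.5416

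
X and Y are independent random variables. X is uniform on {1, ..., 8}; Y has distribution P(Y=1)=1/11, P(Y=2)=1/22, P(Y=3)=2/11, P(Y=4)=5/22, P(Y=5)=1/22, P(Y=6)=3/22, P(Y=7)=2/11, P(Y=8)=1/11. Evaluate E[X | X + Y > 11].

47/7

P(X + Y > 11) = 21/88.
Summing X·P(x,y) over outcomes with X + Y > 11 gives 141/88.
E[X | X + Y > 11] = (141/88) / (21/88) = 47/7.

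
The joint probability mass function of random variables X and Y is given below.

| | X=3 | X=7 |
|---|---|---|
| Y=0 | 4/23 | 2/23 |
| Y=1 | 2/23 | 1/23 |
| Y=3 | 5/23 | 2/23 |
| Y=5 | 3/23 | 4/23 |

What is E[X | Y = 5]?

37/7

P(Y = 5) = 7/23.
Summing X·P(X=x,Y=y) over the conditioning event gives 37/23.
E[X | Y = 5] = (37/23) / (7/23) = 37/7.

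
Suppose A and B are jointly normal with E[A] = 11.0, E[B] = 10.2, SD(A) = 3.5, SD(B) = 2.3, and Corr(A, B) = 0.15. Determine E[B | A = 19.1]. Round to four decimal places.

The regression of B on A has slope ρ·σ_B/σ_A and passes through (μ_A, μ_B).
E[B | A=19.1] = 10.2 + (0.15)·(2.3/3.5)·(19.1 − (11.0)) = 10.2 + (0.098571)·(8.1) = 10.9984.

10.9984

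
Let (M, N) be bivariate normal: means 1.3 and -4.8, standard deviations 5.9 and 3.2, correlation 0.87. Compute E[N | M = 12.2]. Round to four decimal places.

E[N | M=x] = μ_N + ρ(σ_N/σ_M)(x − μ_M) for jointly normal variables.
E[N | M=12.2] = -4.8 + (0.87)·(3.2/5.9)·(12.2 − (1.3)) = -4.8 + (0.47186)·(10.9) = 0.3433.

0.3433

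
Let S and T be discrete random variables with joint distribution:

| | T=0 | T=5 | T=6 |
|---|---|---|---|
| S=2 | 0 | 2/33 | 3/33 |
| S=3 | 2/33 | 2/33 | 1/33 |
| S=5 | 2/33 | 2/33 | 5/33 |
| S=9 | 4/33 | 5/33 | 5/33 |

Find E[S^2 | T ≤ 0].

49

P(T ≤ 0) = 8/33.
Σ S^2·P over the event = 9·(2/33) + 25·(2/33) + 81·(4/33) = 392/33.
E[S^2 | T ≤ 0] = (392/33) / (8/33) = 49.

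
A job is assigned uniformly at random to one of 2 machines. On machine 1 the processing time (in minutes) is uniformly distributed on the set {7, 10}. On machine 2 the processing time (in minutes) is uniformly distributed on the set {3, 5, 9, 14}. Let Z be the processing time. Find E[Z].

65/8

E[Z | machine 1] = (7+10)/2 = 17/2.
E[Z | machine 2] = (3+5+9+14)/4 = 31/4.
E[Z] = (1/2)·(17/2) + (1/2)·(31/4) = 65/8.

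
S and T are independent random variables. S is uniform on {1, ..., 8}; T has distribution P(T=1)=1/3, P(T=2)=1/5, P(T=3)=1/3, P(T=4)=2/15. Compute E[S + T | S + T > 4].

P(S + T > 4) = 47/60.
Summing (S+T)·P(x,y) over outcomes with S + T > 4 gives 121/20.
E[S + T | S + T > 4] = (121/20) / (47/60) = 363/47.

363/47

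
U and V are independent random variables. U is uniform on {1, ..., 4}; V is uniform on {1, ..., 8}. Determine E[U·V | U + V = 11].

26

Outcomes with U + V = 11: (3,8), (4,7), each with probability 1/32.
E[U·V | U + V = 11] = (24 + 28) / 2 = 26.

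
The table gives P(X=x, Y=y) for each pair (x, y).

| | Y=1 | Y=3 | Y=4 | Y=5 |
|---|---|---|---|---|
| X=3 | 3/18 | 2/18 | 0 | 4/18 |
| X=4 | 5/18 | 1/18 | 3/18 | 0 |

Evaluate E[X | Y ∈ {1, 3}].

P(Y ∈ {1, 3}) = 11/18.
Σ X·P over the event = 3·(3/18) + 3·(2/18) + 4·(5/18) + 4·(1/18) = 13/6.
E[X | Y ∈ {1, 3}] = (13/6) / (11/18) = 39/11.

39/11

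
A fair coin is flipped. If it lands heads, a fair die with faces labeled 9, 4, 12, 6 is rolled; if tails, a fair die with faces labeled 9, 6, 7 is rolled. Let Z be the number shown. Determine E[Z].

E[Z | heads] = (9+4+12+6)/4 = 31/4.
E[Z | tails] = (9+6+7)/3 = 22/3.
E[Z] = (1/2)·(31/4) + (1/2)·(22/3) = 181/24.

181/24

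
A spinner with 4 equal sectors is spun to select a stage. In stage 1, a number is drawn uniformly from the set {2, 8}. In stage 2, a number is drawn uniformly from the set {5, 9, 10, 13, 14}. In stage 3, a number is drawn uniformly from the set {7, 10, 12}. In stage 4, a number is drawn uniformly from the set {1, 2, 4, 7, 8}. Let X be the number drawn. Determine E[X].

E[X | stage 1] = (2+8)/2 = 5.
E[X | stage 2] = (5+9+10+13+14)/5 = 51/5.
E[X | stage 3] = (7+10+12)/3 = 29/3.
E[X | stage 4] = (1+2+4+7+8)/5 = 22/5.
E[X] = (1/4)·(5) + (1/4)·(51/5) + (1/4)·(29/3) + (1/4)·(22/5) = 439/60.

439/60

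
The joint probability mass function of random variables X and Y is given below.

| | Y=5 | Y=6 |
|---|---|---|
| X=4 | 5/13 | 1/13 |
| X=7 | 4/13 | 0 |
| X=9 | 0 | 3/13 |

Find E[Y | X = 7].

P(X = 7) = 4/13.
Summing Y·P(X=x,Y=y) over the conditioning event gives 20/13.
E[Y | X = 7] = (20/13) / (4/13) = 5.

5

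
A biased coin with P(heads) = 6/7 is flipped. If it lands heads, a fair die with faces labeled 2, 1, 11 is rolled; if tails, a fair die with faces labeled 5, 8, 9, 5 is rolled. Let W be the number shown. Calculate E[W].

139/28

E[W | heads] = (2+1+11)/3 = 14/3.
E[W | tails] = (5+8+9+5)/4 = 27/4.
By the law of total expectation,
E[W] = (6/7)·(14/3) + (1/7)·(27/4) = 139/28.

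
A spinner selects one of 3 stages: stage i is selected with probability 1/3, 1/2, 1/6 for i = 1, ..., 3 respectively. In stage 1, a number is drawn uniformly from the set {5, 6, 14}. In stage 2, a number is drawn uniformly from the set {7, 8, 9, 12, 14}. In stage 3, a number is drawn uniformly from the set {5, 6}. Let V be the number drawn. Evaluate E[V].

E[V | stage 1] = (5+6+14)/3 = 25/3.
E[V | stage 2] = (7+8+9+12+14)/5 = 10.
E[V | stage 3] = (5+6)/2 = 11/2.
By the law of total expectation,
E[V] = (1/3)·(25/3) + (1/2)·(10) + (1/6)·(11/2) = 313/36.

313/36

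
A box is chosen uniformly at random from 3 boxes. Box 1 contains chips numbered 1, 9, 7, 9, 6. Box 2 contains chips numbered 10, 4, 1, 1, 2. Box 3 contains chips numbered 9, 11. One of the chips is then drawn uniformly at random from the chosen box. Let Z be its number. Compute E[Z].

20/3

E[Z | box 1] = (1+9+7+9+6)/5 = 32/5.
E[Z | box 2] = (10+4+1+1+2)/5 = 18/5.
E[Z | box 3] = (9+11)/2 = 10.
By the law of total expectation,
E[Z] = (1/3)·(32/5) + (1/3)·(18/5) + (1/3)·(10) = 20/3.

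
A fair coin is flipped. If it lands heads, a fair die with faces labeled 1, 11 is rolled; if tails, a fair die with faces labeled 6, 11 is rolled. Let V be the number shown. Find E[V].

E[V | heads] = (1+11)/2 = 6.
E[V | tails] = (6+11)/2 = 17/2.
By the law of total expectation,
E[V] = (1/2)·(6) + (1/2)·(17/2) = 29/4.

29/4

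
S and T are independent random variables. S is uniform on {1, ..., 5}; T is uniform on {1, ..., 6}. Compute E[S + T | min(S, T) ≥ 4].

P(min(S, T) ≥ 4) = 1/5.
Summing (S+T)·P(x,y) over outcomes with min(S, T) ≥ 4 gives 19/10.
E[S + T | min(S, T) ≥ 4] = (19/10) / (1/5) = 19/2.

19/2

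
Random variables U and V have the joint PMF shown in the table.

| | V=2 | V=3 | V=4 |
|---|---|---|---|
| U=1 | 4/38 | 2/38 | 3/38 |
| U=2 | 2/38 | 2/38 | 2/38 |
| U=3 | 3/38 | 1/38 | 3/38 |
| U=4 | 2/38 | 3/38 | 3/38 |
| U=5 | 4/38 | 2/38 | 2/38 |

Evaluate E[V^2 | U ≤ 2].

P(U ≤ 2) = 15/38.
Summing V^2·P(U=x,V=y) over the conditioning event gives 70/19.
E[V^2 | U ≤ 2] = (70/19) / (15/38) = 28/3.

28/3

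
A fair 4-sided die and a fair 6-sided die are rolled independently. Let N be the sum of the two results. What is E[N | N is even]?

P(N is even) = 1/2.
Σ over the event: 2·1/24 + 4·1/8 + 6·1/6 + 8·1/8 + 10·1/24 = 3.
E[N | N is even] = (3) / (1/2) = 6.

6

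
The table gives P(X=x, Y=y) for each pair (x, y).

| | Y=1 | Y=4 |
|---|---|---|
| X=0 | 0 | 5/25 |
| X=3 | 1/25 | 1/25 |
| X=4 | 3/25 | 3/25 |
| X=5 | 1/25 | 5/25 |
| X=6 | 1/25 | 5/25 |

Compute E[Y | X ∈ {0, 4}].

P(X ∈ {0, 4}) = 11/25.
Σ Y·P over the event = 4·(5/25) + 1·(3/25) + 4·(3/25) = 7/5.
E[Y | X ∈ {0, 4}] = (7/5) / (11/25) = 35/11.

35/11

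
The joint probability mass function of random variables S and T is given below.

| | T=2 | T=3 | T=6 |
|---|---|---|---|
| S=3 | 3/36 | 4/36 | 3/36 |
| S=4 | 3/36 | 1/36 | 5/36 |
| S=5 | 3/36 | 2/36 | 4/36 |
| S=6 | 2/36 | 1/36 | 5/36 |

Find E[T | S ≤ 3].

P(S ≤ 3) = 5/18.
Σ T·P over the event = 2·(3/36) + 3·(4/36) + 6·(3/36) = 1.
E[T | S ≤ 3] = (1) / (5/18) = 18/5.

18/5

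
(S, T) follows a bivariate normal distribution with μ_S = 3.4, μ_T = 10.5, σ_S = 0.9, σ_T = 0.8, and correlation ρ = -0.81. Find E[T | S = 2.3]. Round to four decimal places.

11.2920

The regression of T on S has slope ρ·σ_T/σ_S and passes through (μ_S, μ_T).
E[T | S=2.3] = 10.5 + (-0.81)·(0.8/0.9)·(2.3 − (3.4)) = 10.5 + (-0.72)·(-1.1) = 11.2920.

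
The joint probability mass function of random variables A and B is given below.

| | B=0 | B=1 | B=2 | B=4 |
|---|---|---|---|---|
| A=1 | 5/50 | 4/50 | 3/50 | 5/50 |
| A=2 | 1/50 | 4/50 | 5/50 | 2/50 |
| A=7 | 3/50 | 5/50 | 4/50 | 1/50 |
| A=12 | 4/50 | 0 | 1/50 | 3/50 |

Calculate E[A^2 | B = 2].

P(B = 2) = 13/50.
Σ A^2·P over the event = 1·(3/50) + 4·(5/50) + 49·(4/50) + 144·(1/50) = 363/50.
E[A^2 | B = 2] = (363/50) / (13/50) = 363/13.

363/13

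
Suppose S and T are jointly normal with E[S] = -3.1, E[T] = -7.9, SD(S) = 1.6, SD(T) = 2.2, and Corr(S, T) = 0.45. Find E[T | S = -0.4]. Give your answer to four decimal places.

-6.2294

For a bivariate normal, E[T | S=x] = μ_T + ρ·(σ_T/σ_S)·(x − μ_S).
E[T | S=-0.4] = -7.9 + (0.45)·(2.2/1.6)·(-0.4 − (-3.1)) = -7.9 + (0.61875)·(2.7) = -6.2294.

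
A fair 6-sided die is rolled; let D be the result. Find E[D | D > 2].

Given D > 2, D is equally likely to be any of {3, 4, 5, 6}.
E[D | D > 2] = (3 + 4 + 5 + 6) / 4 = 9/2.

9/2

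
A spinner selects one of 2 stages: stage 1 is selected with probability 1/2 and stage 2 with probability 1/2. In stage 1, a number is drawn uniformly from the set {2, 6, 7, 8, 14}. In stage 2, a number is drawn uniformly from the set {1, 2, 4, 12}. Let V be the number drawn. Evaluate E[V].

243/40

E[V | stage 1] = (2+6+7+8+14)/5 = 37/5.
E[V | stage 2] = (1+2+4+12)/4 = 19/4.
By the law of total expectation,
E[V] = (1/2)·(37/5) + (1/2)·(19/4) = 243/40.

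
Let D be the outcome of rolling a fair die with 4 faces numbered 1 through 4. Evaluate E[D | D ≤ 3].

2

Given D ≤ 3, D is equally likely to be any of {1, 2, 3}.
E[D | D ≤ 3] = (1 + 2 + 3) / 3 = 2.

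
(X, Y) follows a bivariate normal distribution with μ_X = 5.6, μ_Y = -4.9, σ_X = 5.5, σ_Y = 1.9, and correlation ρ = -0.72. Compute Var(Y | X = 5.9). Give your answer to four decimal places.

1.7386

The conditional variance in a bivariate normal is σ_Y²(1 − ρ²), independent of x.
Var(Y | X=5.9) = (1.9)²·(1 − (-0.72)²) = 3.61·0.4816 = 1.7386.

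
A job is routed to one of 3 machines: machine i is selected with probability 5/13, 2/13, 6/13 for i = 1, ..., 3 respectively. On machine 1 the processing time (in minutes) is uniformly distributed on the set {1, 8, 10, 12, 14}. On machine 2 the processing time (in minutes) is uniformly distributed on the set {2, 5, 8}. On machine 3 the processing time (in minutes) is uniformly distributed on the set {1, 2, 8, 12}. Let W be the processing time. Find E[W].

E[W | machine 1] = (1+8+10+12+14)/5 = 9.
E[W | machine 2] = (2+5+8)/3 = 5.
E[W | machine 3] = (1+2+8+12)/4 = 23/4.
By the law of total expectation,
E[W] = (5/13)·(9) + (2/13)·(5) + (6/13)·(23/4) = 179/26.

179/26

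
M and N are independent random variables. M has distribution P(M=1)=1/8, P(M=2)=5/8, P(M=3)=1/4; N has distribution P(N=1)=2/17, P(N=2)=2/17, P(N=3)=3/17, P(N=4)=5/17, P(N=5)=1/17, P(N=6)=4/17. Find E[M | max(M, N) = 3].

75/32

P(max(M, N) = 3) = 4/17.
Summing M·P(x,y) over outcomes with max(M, N) = 3 gives 75/136.
E[M | max(M, N) = 3] = (75/136) / (4/17) = 75/32.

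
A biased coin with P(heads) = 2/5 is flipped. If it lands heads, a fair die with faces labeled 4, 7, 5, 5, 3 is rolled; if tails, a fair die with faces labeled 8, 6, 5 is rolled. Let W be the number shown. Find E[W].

E[W | heads] = (4+7+5+5+3)/5 = 24/5.
E[W | tails] = (8+6+5)/3 = 19/3.
By the law of total expectation,
E[W] = (2/5)·(24/5) + (3/5)·(19/3) = 143/25.

143/25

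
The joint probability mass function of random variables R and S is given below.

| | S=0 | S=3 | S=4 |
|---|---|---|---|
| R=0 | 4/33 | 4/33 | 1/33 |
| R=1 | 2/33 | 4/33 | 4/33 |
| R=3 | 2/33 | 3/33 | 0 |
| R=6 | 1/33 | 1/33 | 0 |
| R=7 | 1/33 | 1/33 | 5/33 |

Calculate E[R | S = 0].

21/10

P(S = 0) = 10/33.
Σ R·P over the event = 0·(4/33) + 1·(2/33) + 3·(2/33) + 6·(1/33) + 7·(1/33) = 7/11.
E[R | S = 0] = (7/11) / (10/33) = 21/10.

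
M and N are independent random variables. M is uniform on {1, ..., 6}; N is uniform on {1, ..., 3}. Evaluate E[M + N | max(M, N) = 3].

P(max(M, N) = 3) = 5/18.
Summing (M+N)·P(x,y) over outcomes with max(M, N) = 3 gives 4/3.
E[M + N | max(M, N) = 3] = (4/3) / (5/18) = 24/5.

24/5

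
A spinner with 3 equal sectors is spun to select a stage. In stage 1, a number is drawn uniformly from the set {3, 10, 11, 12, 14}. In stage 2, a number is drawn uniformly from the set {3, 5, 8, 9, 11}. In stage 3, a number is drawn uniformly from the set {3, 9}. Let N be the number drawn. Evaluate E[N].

116/15

E[N | stage 1] = (3+10+11+12+14)/5 = 10.
E[N | stage 2] = (3+5+8+9+11)/5 = 36/5.
E[N | stage 3] = (3+9)/2 = 6.
E[N] = (1/3)·(10) + (1/3)·(36/5) + (1/3)·(6) = 116/15.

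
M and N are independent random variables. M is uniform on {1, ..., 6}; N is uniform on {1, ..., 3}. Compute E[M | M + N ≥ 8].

P(M + N ≥ 8) = 1/6.
Summing M·P(x,y) over outcomes with M + N ≥ 8 gives 17/18.
E[M | M + N ≥ 8] = (17/18) / (1/6) = 17/3.

17/3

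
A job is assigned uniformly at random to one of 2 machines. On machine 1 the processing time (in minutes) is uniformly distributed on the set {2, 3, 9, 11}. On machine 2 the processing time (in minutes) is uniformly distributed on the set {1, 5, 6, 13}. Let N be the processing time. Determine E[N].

E[N | machine 1] = (2+3+9+11)/4 = 25/4.
E[N | machine 2] = (1+5+6+13)/4 = 25/4.
By the law of total expectation,
E[N] = (1/2)·(25/4) + (1/2)·(25/4) = 25/4.

25/4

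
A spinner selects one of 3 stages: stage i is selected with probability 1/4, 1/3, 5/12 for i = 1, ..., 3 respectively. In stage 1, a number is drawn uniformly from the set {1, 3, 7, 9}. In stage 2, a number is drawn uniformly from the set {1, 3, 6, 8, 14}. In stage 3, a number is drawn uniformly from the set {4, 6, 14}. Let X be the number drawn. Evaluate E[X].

E[X | stage 1] = (1+3+7+9)/4 = 5.
E[X | stage 2] = (1+3+6+8+14)/5 = 32/5.
E[X | stage 3] = (4+6+14)/3 = 8.
By the law of total expectation,
E[X] = (1/4)·(5) + (1/3)·(32/5) + (5/12)·(8) = 403/60.

403/60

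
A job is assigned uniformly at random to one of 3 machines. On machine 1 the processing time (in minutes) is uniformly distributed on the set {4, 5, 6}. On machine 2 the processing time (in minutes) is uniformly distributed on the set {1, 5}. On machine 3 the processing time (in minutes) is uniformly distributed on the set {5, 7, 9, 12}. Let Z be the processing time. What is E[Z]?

E[Z | machine 1] = (4+5+6)/3 = 5.
E[Z | machine 2] = (1+5)/2 = 3.
E[Z | machine 3] = (5+7+9+12)/4 = 33/4.
E[Z] = (1/3)·(5) + (1/3)·(3) + (1/3)·(33/4) = 65/12.

65/12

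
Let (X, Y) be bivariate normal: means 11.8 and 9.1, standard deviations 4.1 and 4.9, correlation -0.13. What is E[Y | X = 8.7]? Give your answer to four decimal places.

9.5816

The regression of Y on X has slope ρ·σ_Y/σ_X and passes through (μ_X, μ_Y).
E[Y | X=8.7] = 9.1 + (-0.13)·(4.9/4.1)·(8.7 − (11.8)) = 9.1 + (-0.15537)·(-3.1) = 9.5816.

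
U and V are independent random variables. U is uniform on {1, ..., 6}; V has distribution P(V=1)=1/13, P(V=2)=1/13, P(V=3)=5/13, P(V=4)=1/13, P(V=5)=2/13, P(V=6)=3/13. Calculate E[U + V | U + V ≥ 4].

113/15

P(U + V ≥ 4) = 25/26.
Summing (U+V)·P(x,y) over outcomes with U + V ≥ 4 gives 565/78.
E[U + V | U + V ≥ 4] = (565/78) / (25/26) = 113/15.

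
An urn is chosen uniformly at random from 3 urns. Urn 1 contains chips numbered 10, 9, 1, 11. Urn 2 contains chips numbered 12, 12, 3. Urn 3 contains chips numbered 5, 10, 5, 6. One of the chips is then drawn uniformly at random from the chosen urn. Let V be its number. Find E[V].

E[V | urn 1] = (10+9+1+11)/4 = 31/4.
E[V | urn 2] = (12+12+3)/3 = 9.
E[V | urn 3] = (5+10+5+6)/4 = 13/2.
By the law of total expectation,
E[V] = (1/3)·(31/4) + (1/3)·(9) + (1/3)·(13/2) = 31/4.

31/4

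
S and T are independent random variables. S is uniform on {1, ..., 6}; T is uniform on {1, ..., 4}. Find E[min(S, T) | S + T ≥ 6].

P(S + T ≥ 6) = 7/12.
Summing min(S,T)·P(x,y) over outcomes with S + T ≥ 6 gives 37/24.
E[min(S, T) | S + T ≥ 6] = (37/24) / (7/12) = 37/14.

37/14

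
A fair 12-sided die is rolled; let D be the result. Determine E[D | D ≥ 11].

Given D ≥ 11, D is equally likely to be any of {11, 12}.
E[D | D ≥ 11] = (11 + 12) / 2 = 23/2.

23/2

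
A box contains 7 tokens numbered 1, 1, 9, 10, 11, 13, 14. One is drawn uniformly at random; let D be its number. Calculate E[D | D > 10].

P(D > 10) = 3/7.
Σ over the event: 11·1/7 + 13·1/7 + 14·1/7 = 38/7.
E[D | D > 10] = (38/7) / (3/7) = 38/3.

38/3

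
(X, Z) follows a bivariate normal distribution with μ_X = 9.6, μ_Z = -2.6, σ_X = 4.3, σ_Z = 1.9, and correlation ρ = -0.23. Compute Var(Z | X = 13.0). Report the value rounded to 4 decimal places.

Var(Z | X=x) = (1 − ρ²)·σ_Z².
Var(Z | X=13.0) = (1.9)²·(1 − (-0.23)²) = 3.61·0.9471 = 3.4190.

3.4190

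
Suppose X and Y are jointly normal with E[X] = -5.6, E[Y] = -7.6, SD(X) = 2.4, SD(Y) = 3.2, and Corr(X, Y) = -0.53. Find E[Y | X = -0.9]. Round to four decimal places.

-10.9213

E[Y | X=x] = μ_Y + ρ(σ_Y/σ_X)(x − μ_X) for jointly normal variables.
E[Y | X=-0.9] = -7.6 + (-0.53)·(3.2/2.4)·(-0.9 − (-5.6)) = -7.6 + (-0.70667)·(4.7) = -10.9213.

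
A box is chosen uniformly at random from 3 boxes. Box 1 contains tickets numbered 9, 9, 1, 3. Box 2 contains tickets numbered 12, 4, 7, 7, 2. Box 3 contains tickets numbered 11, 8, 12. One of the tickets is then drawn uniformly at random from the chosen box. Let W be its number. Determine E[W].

E[W | box 1] = (9+9+1+3)/4 = 11/2.
E[W | box 2] = (12+4+7+7+2)/5 = 32/5.
E[W | box 3] = (11+8+12)/3 = 31/3.
E[W] = (1/3)·(11/2) + (1/3)·(32/5) + (1/3)·(31/3) = 667/90.

667/90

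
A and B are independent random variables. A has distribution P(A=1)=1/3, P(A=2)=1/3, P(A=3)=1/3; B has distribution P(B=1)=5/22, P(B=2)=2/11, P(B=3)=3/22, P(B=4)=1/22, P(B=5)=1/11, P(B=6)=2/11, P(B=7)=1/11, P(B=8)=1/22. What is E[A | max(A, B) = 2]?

P(max(A, B) = 2) = 13/66.
Summing A·P(x,y) over outcomes with max(A, B) = 2 gives 1/3.
E[A | max(A, B) = 2] = (1/3) / (13/66) = 22/13.

22/13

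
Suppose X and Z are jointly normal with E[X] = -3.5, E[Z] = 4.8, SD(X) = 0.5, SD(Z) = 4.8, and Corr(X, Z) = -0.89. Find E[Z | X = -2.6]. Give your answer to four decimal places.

The regression of Z on X has slope ρ·σ_Z/σ_X and passes through (μ_X, μ_Z).
E[Z | X=-2.6] = 4.8 + (-0.89)·(4.8/0.5)·(-2.6 − (-3.5)) = 4.8 + (-8.544)·(0.9) = -2.8896.

-2.8896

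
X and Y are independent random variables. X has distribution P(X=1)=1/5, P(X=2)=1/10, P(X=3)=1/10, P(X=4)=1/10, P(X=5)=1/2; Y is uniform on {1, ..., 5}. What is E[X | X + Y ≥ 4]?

P(X + Y ≥ 4) = 9/10.
Summing X·P(x,y) over outcomes with X + Y ≥ 4 gives 87/25.
E[X | X + Y ≥ 4] = (87/25) / (9/10) = 58/15.

58/15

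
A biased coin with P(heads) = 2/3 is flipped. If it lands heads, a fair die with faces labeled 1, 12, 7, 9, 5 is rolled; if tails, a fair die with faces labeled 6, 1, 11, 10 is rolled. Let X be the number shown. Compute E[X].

103/15

E[X | heads] = (1+12+7+9+5)/5 = 34/5.
E[X | tails] = (6+1+11+10)/4 = 7.
By the law of total expectation,
E[X] = (2/3)·(34/5) + (1/3)·(7) = 103/15.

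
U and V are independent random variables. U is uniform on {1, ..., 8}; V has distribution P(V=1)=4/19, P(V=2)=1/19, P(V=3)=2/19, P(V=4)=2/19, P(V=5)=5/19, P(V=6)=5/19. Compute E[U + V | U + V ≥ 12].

344/27

P(U + V ≥ 12) = 27/152.
Summing (U+V)·P(x,y) over outcomes with U + V ≥ 12 gives 43/19.
E[U + V | U + V ≥ 12] = (43/19) / (27/152) = 344/27.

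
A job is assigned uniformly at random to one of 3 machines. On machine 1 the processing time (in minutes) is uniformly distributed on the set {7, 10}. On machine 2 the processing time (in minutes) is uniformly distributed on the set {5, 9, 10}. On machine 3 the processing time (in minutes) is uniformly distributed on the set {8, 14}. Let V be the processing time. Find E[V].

E[V | machine 1] = (7+10)/2 = 17/2.
E[V | machine 2] = (5+9+10)/3 = 8.
E[V | machine 3] = (8+14)/2 = 11.
E[V] = (1/3)·(17/2) + (1/3)·(8) + (1/3)·(11) = 55/6.

55/6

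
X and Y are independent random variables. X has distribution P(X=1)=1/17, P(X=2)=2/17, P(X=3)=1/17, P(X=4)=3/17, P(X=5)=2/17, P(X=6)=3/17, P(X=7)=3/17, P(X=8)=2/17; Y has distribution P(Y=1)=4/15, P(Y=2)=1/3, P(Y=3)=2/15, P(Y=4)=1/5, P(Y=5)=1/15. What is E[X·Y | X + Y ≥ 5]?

P(X + Y ≥ 5) = 74/85.
Summing XY·P(x,y) over outcomes with X + Y ≥ 5 gives 1019/85.
E[X·Y | X + Y ≥ 5] = (1019/85) / (74/85) = 1019/74.

1019/74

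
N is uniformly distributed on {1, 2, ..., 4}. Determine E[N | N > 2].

7/2

Given N > 2, N is equally likely to be any of {3, 4}.
E[N | N > 2] = (3 + 4) / 2 = 7/2.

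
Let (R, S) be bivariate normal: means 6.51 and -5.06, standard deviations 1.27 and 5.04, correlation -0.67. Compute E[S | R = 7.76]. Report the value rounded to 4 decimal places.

The regression of S on R has slope ρ·σ_S/σ_R and passes through (μ_R, μ_S).
E[S | R=7.76] = -5.06 + (-0.67)·(5.04/1.27)·(7.76 − (6.51)) = -5.06 + (-2.6589)·(1.25) = -8.3836.

-8.3836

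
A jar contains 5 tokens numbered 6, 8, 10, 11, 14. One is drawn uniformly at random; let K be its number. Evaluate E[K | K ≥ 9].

P(K ≥ 9) = 3/5.
Σ over the event: 10·1/5 + 11·1/5 + 14·1/5 = 7.
E[K | K ≥ 9] = (7) / (3/5) = 35/3.

35/3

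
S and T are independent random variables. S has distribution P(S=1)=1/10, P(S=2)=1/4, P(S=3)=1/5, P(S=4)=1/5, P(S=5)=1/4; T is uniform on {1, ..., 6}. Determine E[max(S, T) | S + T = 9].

69/13

P(S + T = 9) = 13/120.
Summing max(S,T)·P(x,y) over outcomes with S + T = 9 gives 23/40.
E[max(S, T) | S + T = 9] = (23/40) / (13/120) = 69/13.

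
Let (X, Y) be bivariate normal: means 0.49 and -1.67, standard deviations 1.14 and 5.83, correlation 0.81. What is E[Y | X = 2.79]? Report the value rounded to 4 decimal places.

7.8574

For a bivariate normal, E[Y | X=x] = μ_Y + ρ·(σ_Y/σ_X)·(x − μ_X).
E[Y | X=2.79] = -1.67 + (0.81)·(5.83/1.14)·(2.79 − (0.49)) = -1.67 + (4.142368)·(2.3) = 7.8574.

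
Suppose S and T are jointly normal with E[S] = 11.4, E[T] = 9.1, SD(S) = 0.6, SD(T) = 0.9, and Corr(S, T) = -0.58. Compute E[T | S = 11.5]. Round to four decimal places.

9.0130

The regression of T on S has slope ρ·σ_T/σ_S and passes through (μ_S, μ_T).
E[T | S=11.5] = 9.1 + (-0.58)·(0.9/0.6)·(11.5 − (11.4)) = 9.1 + (-0.87)·(0.1) = 9.0130.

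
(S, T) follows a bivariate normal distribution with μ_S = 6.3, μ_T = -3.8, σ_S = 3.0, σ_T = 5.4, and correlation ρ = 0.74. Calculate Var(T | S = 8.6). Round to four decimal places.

13.1920

Var(T | S=x) = (1 − ρ²)·σ_T².
Var(T | S=8.6) = (5.4)²·(1 − (0.74)²) = 29.16·0.4524 = 13.1920.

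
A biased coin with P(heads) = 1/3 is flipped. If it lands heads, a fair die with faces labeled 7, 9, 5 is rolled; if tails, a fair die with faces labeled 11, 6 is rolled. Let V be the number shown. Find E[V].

8

E[V | heads] = (7+9+5)/3 = 7.
E[V | tails] = (11+6)/2 = 17/2.
By the law of total expectation,
E[V] = (1/3)·(7) + (2/3)·(17/2) = 8.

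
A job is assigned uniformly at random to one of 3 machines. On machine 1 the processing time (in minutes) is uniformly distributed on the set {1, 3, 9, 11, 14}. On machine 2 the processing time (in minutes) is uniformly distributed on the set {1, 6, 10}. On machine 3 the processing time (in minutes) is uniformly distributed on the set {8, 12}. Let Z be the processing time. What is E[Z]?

E[Z | machine 1] = (1+3+9+11+14)/5 = 38/5.
E[Z | machine 2] = (1+6+10)/3 = 17/3.
E[Z | machine 3] = (8+12)/2 = 10.
By the law of total expectation,
E[Z] = (1/3)·(38/5) + (1/3)·(17/3) + (1/3)·(10) = 349/45.

349/45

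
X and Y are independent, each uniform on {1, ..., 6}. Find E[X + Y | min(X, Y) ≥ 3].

P(min(X, Y) ≥ 3) = 4/9.
Summing (X+Y)·P(x,y) over outcomes with min(X, Y) ≥ 3 gives 4.
E[X + Y | min(X, Y) ≥ 3] = (4) / (4/9) = 9.

9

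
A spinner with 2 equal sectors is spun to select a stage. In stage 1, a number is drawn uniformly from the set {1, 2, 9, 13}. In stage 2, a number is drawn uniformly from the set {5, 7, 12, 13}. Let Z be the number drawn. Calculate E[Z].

E[Z | stage 1] = (1+2+9+13)/4 = 25/4.
E[Z | stage 2] = (5+7+12+13)/4 = 37/4.
E[Z] = (1/2)·(25/4) + (1/2)·(37/4) = 31/4.

31/4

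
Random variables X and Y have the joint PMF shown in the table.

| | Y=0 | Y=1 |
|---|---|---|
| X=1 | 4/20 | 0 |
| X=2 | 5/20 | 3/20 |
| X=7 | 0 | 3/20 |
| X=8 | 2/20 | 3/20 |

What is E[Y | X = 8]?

3/5

P(X = 8) = 1/4.
Σ Y·P over the event = 0·(2/20) + 1·(3/20) = 3/20.
E[Y | X = 8] = (3/20) / (1/4) = 3/5.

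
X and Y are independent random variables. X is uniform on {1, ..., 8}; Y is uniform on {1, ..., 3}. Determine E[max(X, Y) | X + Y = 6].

Outcomes with X + Y = 6: (3,3), (4,2), (5,1), each with probability 1/24.
E[max(X, Y) | X + Y = 6] = (3 + 4 + 5) / 3 = 4.

4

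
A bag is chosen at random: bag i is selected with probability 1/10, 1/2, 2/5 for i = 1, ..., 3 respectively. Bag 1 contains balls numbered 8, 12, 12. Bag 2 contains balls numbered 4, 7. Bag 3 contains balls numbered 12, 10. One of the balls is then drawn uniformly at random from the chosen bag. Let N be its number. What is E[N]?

E[N | bag 1] = (8+12+12)/3 = 32/3.
E[N | bag 2] = (4+7)/2 = 11/2.
E[N | bag 3] = (12+10)/2 = 11.
E[N] = (1/10)·(32/3) + (1/2)·(11/2) + (2/5)·(11) = 493/60.

493/60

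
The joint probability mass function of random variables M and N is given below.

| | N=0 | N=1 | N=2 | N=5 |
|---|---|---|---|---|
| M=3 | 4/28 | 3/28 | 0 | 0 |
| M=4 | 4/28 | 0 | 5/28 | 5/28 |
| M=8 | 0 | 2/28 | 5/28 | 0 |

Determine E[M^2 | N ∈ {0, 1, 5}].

P(N ∈ {0, 1, 5}) = 9/14.
Σ M^2·P over the event = 9·(4/28) + 9·(3/28) + 16·(4/28) + 16·(5/28) + 64·(2/28) = 335/28.
E[M^2 | N ∈ {0, 1, 5}] = (335/28) / (9/14) = 335/18.

335/18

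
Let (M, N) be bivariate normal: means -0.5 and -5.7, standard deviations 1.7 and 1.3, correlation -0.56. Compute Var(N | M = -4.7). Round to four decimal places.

The conditional variance in a bivariate normal is σ_N²(1 − ρ²), independent of x.
Var(N | M=-4.7) = (1.3)²·(1 − (-0.56)²) = 1.69·0.6864 = 1.1600.

1.1600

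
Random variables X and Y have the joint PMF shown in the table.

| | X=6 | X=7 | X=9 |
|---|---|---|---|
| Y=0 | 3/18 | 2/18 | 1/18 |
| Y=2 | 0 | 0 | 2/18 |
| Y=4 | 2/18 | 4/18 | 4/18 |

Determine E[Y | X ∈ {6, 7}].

P(X ∈ {6, 7}) = 11/18.
Σ Y·P over the event = 0·(3/18) + 4·(2/18) + 0·(2/18) + 4·(4/18) = 4/3.
E[Y | X ∈ {6, 7}] = (4/3) / (11/18) = 24/11.

24/11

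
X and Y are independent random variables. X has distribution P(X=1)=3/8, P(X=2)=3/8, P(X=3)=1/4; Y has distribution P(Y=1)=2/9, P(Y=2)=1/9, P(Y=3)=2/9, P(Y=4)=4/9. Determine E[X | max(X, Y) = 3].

P(max(X, Y) = 3) = 11/36.
Summing X·P(x,y) over outcomes with max(X, Y) = 3 gives 2/3.
E[X | max(X, Y) = 3] = (2/3) / (11/36) = 24/11.

24/11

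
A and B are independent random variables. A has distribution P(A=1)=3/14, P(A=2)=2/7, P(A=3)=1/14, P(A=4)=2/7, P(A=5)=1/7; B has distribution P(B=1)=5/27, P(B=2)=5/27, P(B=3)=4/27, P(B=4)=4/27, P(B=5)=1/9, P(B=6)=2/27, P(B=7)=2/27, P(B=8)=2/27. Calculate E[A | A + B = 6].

183/59

P(A + B = 6) = 59/378.
Summing A·P(x,y) over outcomes with A + B = 6 gives 61/126.
E[A | A + B = 6] = (61/126) / (59/378) = 183/59.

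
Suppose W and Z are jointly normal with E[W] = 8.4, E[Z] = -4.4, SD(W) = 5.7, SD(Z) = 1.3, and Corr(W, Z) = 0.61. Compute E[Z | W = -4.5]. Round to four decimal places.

-6.1947

For a bivariate normal, E[Z | W=x] = μ_Z + ρ·(σ_Z/σ_W)·(x − μ_W).
E[Z | W=-4.5] = -4.4 + (0.61)·(1.3/5.7)·(-4.5 − (8.4)) = -4.4 + (0.139123)·(-12.9) = -6.1947.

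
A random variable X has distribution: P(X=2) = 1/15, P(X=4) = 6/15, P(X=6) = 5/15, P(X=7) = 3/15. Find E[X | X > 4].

51/8

P(X > 4) = 8/15.
Σ over the event: 6·1/3 + 7·1/5 = 17/5.
E[X | X > 4] = (17/5) / (8/15) = 51/8.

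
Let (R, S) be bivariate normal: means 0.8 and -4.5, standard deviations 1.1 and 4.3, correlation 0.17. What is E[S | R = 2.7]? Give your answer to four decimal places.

-3.2374

The regression of S on R has slope ρ·σ_S/σ_R and passes through (μ_R, μ_S).
E[S | R=2.7] = -4.5 + (0.17)·(4.3/1.1)·(2.7 − (0.8)) = -4.5 + (0.66455)·(1.9) = -3.2374.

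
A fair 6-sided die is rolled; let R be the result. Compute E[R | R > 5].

6

Given R > 5, R is equally likely to be any of {6}.
E[R | R > 5] = (6) / 1 = 6.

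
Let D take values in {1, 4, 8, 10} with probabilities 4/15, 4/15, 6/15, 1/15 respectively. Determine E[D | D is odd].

P(D is odd) = 4/15.
Σ over the event: 1·4/15 = 4/15.
E[D | D is odd] = (4/15) / (4/15) = 1.

1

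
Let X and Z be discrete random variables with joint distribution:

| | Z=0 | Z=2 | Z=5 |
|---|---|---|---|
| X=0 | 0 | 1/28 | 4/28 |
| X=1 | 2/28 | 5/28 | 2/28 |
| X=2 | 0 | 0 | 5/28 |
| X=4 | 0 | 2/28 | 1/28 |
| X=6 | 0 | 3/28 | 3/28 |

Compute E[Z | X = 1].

P(X = 1) = 9/28.
Σ Z·P over the event = 0·(2/28) + 2·(5/28) + 5·(2/28) = 5/7.
E[Z | X = 1] = (5/7) / (9/28) = 20/9.

20/9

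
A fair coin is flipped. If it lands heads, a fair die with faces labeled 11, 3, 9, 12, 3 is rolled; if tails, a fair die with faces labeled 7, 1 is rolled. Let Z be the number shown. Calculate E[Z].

E[Z | heads] = (11+3+9+12+3)/5 = 38/5.
E[Z | tails] = (7+1)/2 = 4.
By the law of total expectation,
E[Z] = (1/2)·(38/5) + (1/2)·(4) = 29/5.

29/5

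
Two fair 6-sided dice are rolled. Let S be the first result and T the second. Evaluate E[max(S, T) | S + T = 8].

26/5

Outcomes with S + T = 8: (2,6), (3,5), (4,4), (5,3), (6,2), each with probability 1/36.
E[max(S, T) | S + T = 8] = (6 + 5 + 4 + 5 + 6) / 5 = 26/5.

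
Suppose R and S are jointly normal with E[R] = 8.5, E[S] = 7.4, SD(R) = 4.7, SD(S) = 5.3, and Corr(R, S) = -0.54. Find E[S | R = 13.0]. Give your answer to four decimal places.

4.6598

E[S | R=x] = μ_S + ρ(σ_S/σ_R)(x − μ_R) for jointly normal variables.
E[S | R=13.0] = 7.4 + (-0.54)·(5.3/4.7)·(13.0 − (8.5)) = 7.4 + (-0.60894)·(4.5) = 4.6598.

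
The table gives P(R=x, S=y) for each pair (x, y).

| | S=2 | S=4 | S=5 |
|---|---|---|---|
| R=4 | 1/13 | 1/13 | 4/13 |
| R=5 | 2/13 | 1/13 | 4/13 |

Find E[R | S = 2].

P(S = 2) = 3/13.
Σ R·P over the event = 4·(1/13) + 5·(2/13) = 14/13.
E[R | S = 2] = (14/13) / (3/13) = 14/3.

14/3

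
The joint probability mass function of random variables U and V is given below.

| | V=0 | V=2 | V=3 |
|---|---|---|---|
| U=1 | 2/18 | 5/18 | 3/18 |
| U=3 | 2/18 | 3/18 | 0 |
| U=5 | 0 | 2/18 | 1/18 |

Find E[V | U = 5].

P(U = 5) = 1/6.
Σ V·P over the event = 2·(2/18) + 3·(1/18) = 7/18.
E[V | U = 5] = (7/18) / (1/6) = 7/3.

7/3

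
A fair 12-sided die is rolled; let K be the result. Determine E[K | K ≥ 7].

19/2

Given K ≥ 7, K is equally likely to be any of {7, 8, 9, 10, 11, 12}.
E[K | K ≥ 7] = (7 + 8 + 9 + 10 + 11 + 12) / 6 = 19/2.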